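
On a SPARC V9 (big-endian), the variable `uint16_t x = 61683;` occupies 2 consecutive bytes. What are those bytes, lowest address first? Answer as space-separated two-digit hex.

61683 in hexadecimal, padded to 16 bits, is 0xF0F3.
Split into bytes (most-significant first): F0 F3.
Big-endian stores the most-significant byte at the lowest address.
So the memory order matches the most-significant-first order: F0 F3.

F0 F3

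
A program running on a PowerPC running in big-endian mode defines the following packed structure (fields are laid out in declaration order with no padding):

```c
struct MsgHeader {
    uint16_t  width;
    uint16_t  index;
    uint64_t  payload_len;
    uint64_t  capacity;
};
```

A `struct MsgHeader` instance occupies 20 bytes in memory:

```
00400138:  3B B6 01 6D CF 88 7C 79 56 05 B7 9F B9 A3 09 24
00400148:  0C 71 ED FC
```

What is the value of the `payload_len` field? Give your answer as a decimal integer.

14954339423259834271

`payload_len` follows `width` (2 B), `index` (2 B), so it starts at offset 2 + 2 = 4 and occupies 8 bytes.
Bytes at offsets 4..11: CF 88 7C 79 56 05 B7 9F.
Big-endian: lowest address holds the most-significant byte.
The bytes are already most-significant first: 0xCF887C795605B79F.
0xCF887C795605B79F = 14954339423259834271.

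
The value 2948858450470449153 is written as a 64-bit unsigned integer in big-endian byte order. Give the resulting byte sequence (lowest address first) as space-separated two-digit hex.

2948858450470449153 in hexadecimal, padded to 64 bits, is 0x28EC732311333001.
Split into bytes (most-significant first): 28 EC 73 23 11 33 30 01.
Big-endian stores the most-significant byte at the lowest address.
So the memory order matches the most-significant-first order: 28 EC 73 23 11 33 30 01.

28 EC 73 23 11 33 30 01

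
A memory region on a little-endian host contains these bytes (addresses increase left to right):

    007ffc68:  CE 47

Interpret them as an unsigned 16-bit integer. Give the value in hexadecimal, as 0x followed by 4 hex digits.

Little-endian: lowest address holds the least-significant byte.
Reassemble most-significant byte first: 47 CE → 0x47CE.

0x47CE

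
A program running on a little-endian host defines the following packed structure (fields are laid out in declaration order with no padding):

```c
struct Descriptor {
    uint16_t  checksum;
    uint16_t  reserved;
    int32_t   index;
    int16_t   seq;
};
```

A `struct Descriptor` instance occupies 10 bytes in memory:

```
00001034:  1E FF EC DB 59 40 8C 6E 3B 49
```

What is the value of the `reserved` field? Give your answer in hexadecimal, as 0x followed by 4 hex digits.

`reserved` follows `checksum` (2 bytes), so it starts at byte offset 2 and occupies 2 bytes.
Bytes at offsets 2..3: EC DB.
Little-endian stores the least-significant byte at the lowest address.
Reassemble most-significant byte first: DB EC → 0xDBEC.

0xDBEC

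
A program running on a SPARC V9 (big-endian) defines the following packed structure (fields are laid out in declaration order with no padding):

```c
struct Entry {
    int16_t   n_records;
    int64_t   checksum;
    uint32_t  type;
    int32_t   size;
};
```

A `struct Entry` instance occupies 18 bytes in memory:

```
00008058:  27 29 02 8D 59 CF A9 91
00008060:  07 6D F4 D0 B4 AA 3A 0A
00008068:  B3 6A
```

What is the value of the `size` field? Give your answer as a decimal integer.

973779818

`size` follows `n_records` (2 B), `checksum` (8 B), `type` (4 B), so it starts at offset 2 + 8 + 4 = 14 and occupies 4 bytes.
Bytes at offsets 14..17: 3A 0A B3 6A.
In big-endian order the high byte comes first in memory.
The bytes are already most-significant first: 0x3A0AB36A.
0x3A0AB36A = 973779818.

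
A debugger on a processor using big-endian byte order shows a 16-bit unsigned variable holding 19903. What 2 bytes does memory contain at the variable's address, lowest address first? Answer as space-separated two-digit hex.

4D BF

19903 in hexadecimal, padded to 16 bits, is 0x4DBF.
Split into bytes (most-significant first): 4D BF.
Big-endian: lowest address holds the most-significant byte.
So the memory order matches the most-significant-first order: 4D BF.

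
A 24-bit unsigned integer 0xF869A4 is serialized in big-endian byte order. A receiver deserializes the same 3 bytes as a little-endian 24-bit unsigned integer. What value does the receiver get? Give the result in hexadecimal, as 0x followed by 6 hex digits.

0xA469F8

Stored big-endian, the bytes at ascending addresses are F8 69 A4.
Read back as little-endian, the first byte is least significant, giving 0xA469F8.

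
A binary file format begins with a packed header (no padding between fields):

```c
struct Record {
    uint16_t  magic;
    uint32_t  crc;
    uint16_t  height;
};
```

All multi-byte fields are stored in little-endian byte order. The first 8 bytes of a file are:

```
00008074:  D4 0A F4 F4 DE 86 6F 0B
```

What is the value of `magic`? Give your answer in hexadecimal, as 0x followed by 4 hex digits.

0x0AD4

`magic` is the first field, at byte offset 0, occupying 2 bytes.
Bytes at offsets 0..1: D4 0A.
In little-endian order the low byte comes first in memory.
Reassemble most-significant byte first: 0A D4 → 0x0AD4.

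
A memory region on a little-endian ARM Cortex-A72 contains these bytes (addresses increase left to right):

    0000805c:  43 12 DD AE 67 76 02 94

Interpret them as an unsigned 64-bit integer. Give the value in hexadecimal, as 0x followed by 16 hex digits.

0x94027667AEDD1243

Little-endian stores the least-significant byte at the lowest address.
Reassemble most-significant byte first: 94 02 76 67 AE DD 12 43 → 0x94027667AEDD1243.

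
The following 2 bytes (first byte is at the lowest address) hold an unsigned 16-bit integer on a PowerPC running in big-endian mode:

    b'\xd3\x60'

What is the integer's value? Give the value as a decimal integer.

54112

Big-endian stores the most-significant byte at the lowest address.
The bytes are already most-significant first: 0xD360.
0xD360 = 54112.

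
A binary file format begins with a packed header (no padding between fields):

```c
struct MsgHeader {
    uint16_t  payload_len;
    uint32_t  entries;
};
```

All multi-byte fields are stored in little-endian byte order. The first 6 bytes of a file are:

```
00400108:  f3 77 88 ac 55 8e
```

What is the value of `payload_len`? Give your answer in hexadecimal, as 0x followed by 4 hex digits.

`payload_len` is the first field, at byte offset 0, occupying 2 bytes.
Bytes at offsets 0..1: F3 77.
Little-endian: lowest address holds the least-significant byte.
Reassemble most-significant byte first: 77 F3 → 0x77F3.

0x77F3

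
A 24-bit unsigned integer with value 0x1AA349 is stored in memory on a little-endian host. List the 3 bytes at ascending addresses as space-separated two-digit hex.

Split into bytes (most-significant first): 1A A3 49.
In little-endian order the low byte comes first in memory.
So at ascending addresses the bytes are 49 A3 1A.

49 A3 1A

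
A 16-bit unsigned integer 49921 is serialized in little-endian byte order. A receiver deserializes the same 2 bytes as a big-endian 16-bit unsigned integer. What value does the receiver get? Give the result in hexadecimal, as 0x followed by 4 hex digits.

49921 in 16-bit hexadecimal is 0xC301.
Stored little-endian, the bytes at ascending addresses are 01 C3.
Read back as big-endian, the last byte is least significant, giving 0x01C3.

0x01C3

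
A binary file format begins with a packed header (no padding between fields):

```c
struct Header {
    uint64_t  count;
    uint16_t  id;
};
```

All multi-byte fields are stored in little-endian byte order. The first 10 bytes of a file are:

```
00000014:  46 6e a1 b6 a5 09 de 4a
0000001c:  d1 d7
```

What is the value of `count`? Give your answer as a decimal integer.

`count` is the first field, at byte offset 0, occupying 8 bytes.
Bytes at offsets 0..7: 46 6E A1 B6 A5 09 DE 4A.
Little-endian stores the least-significant byte at the lowest address.
Reassemble most-significant byte first: 4A DE 09 A5 B6 A1 6E 46 → 0x4ADE09A5B6A16E46.
0x4ADE09A5B6A16E46 = 5394760010974719558.

5394760010974719558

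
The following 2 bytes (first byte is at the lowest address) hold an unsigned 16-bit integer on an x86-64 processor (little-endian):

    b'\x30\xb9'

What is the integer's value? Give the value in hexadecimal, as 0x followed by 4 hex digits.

Little-endian: lowest address holds the least-significant byte.
Reassemble most-significant byte first: B9 30 → 0xB930.

0xB930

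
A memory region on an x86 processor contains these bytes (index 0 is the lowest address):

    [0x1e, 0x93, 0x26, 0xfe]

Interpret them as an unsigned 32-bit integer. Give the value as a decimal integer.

4263940894

In little-endian order the low byte comes first in memory.
Reassemble most-significant byte first: FE 26 93 1E → 0xFE26931E.
0xFE26931E = 4263940894.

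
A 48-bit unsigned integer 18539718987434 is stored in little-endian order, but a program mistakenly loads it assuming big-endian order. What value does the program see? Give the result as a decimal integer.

18539718987434 in 48-bit hexadecimal is 0x10DC9D5D4EAA.
Stored little-endian, the bytes at ascending addresses are AA 4E 5D 9D DC 10.
Read back as big-endian, the last byte is least significant, giving 0xAA4E5D9DDC10.
0xAA4E5D9DDC10 = 187253554797584.

187253554797584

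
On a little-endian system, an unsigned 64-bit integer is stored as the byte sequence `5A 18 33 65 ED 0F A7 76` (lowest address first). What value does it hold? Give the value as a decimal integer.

Little-endian stores the least-significant byte at the lowest address.
Reassemble most-significant byte first: 76 A7 0F ED 65 33 18 5A → 0x76A70FED6533185A.
0x76A70FED6533185A = 8549819929865689178.

8549819929865689178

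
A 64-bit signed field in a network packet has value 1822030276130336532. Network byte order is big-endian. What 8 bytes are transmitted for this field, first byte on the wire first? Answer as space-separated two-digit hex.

19 49 26 E1 F2 C1 6F 14

1822030276130336532 in hexadecimal, padded to 64 bits, is 0x194926E1F2C16F14.
Split into bytes (most-significant first): 19 49 26 E1 F2 C1 6F 14.
Big-endian: lowest address holds the most-significant byte.
So the memory order matches the most-significant-first order: 19 49 26 E1 F2 C1 6F 14.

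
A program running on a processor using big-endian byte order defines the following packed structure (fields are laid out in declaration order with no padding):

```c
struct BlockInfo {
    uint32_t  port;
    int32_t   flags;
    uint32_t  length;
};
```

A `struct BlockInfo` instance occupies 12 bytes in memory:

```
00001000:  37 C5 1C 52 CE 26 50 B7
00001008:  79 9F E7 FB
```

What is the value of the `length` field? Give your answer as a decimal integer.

`length` follows `port` (4 B), `flags` (4 B), so it starts at offset 4 + 4 = 8 and occupies 4 bytes.
Bytes at offsets 8..11: 79 9F E7 FB.
In big-endian order the high byte comes first in memory.
The bytes are already most-significant first: 0x799FE7FB.
0x799FE7FB = 2040522747.

2040522747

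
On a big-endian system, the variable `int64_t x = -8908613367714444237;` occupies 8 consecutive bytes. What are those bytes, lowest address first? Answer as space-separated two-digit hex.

Two's complement of -8908613367714444237 in 64 bits: 8908613367714444237 = 0x7BA1C0A877EA73CD; invert → 0x845E3F5788158C32; add 1 → 0x845E3F5788158C33.
Split into bytes (most-significant first): 84 5E 3F 57 88 15 8C 33.
Big-endian: lowest address holds the most-significant byte.
So the memory order matches the most-significant-first order: 84 5E 3F 57 88 15 8C 33.

84 5E 3F 57 88 15 8C 33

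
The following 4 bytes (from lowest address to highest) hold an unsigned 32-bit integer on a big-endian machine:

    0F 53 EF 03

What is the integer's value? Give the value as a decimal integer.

Big-endian stores the most-significant byte at the lowest address.
The bytes are already most-significant first: 0x0F53EF03.
0x0F53EF03 = 257158915.

257158915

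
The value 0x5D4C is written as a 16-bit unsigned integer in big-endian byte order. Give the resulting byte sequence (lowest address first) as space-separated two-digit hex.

5D 4C

Split into bytes (most-significant first): 5D 4C.
In big-endian order the high byte comes first in memory.
So the memory order matches the most-significant-first order: 5D 4C.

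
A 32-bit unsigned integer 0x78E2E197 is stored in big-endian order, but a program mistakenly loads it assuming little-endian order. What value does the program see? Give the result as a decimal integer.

Stored big-endian, the bytes at ascending addresses are 78 E2 E1 97.
Read back as little-endian, the first byte is least significant, giving 0x97E1E278.
0x97E1E278 = 2548163192.

2548163192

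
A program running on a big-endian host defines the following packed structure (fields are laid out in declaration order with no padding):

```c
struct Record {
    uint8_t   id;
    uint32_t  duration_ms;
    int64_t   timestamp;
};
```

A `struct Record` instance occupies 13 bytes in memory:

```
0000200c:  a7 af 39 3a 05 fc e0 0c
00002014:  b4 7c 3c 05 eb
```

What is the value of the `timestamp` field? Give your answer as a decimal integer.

`timestamp` follows `id` (1 B), `duration_ms` (4 B), so it starts at offset 1 + 4 = 5 and occupies 8 bytes.
Bytes at offsets 5..12: FC E0 0C B4 7C 3C 05 EB.
In big-endian order the high byte comes first in memory.
The bytes are already most-significant first: 0xFCE00CB47C3C05EB.
Top bit is set, so as a signed 64-bit value this is 0xFCE00CB47C3C05EB − 2^64 = -225166012050569749.

-225166012050569749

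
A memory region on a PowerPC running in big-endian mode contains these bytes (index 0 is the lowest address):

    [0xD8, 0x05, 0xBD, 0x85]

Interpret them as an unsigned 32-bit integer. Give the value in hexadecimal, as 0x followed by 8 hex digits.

0xD805BD85

Big-endian: lowest address holds the most-significant byte.
The bytes are already most-significant first: 0xD805BD85.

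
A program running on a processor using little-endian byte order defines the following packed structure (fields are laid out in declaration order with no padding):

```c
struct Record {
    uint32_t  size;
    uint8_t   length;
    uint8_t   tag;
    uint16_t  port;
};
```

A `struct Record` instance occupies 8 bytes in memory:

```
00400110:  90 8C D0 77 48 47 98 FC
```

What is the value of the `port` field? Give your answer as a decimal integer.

`port` follows `size` (4 B), `length` (1 B), `tag` (1 B), so it starts at offset 4 + 1 + 1 = 6 and occupies 2 bytes.
Bytes at offsets 6..7: 98 FC.
Little-endian stores the least-significant byte at the lowest address.
Reassemble most-significant byte first: FC 98 → 0xFC98.
0xFC98 = 64664.

64664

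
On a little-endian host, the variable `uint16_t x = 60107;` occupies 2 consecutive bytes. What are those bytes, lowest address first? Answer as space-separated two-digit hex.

60107 in hexadecimal, padded to 16 bits, is 0xEACB.
Split into bytes (most-significant first): EA CB.
In little-endian order the low byte comes first in memory.
So at ascending addresses the bytes are CB EA.

CB EA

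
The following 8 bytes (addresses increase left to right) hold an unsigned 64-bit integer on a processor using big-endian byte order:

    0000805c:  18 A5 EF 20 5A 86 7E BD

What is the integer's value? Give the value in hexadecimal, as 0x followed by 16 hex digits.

0x18A5EF205A867EBD

Big-endian stores the most-significant byte at the lowest address.
The bytes are already most-significant first: 0x18A5EF205A867EBD.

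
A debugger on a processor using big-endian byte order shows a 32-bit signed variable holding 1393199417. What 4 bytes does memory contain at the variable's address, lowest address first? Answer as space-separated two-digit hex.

53 0A 89 39

1393199417 in hexadecimal, padded to 32 bits, is 0x530A8939.
Split into bytes (most-significant first): 53 0A 89 39.
Big-endian stores the most-significant byte at the lowest address.
So the memory order matches the most-significant-first order: 53 0A 89 39.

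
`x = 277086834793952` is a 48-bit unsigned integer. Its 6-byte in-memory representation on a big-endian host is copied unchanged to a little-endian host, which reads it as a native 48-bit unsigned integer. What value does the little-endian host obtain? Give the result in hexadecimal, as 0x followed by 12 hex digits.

277086834793952 in 48-bit hexadecimal is 0xFC024E5C1DE0.
Stored big-endian, the bytes at ascending addresses are FC 02 4E 5C 1D E0.
Read back as little-endian, the first byte is least significant, giving 0xE01D5C4E02FC.

0xE01D5C4E02FC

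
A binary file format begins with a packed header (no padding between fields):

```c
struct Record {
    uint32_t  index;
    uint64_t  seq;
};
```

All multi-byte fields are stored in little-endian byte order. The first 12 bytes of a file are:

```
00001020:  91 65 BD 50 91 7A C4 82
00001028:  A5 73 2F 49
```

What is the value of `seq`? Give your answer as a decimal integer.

5273560843374852753

`seq` follows `index` (4 bytes), so it starts at byte offset 4 and occupies 8 bytes.
Bytes at offsets 4..11: 91 7A C4 82 A5 73 2F 49.
In little-endian order the low byte comes first in memory.
Reassemble most-significant byte first: 49 2F 73 A5 82 C4 7A 91 → 0x492F73A582C47A91.
0x492F73A582C47A91 = 5273560843374852753.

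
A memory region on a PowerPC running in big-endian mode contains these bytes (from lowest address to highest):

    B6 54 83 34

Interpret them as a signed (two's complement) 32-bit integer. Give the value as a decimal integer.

In big-endian order the high byte comes first in memory.
The bytes are already most-significant first: 0xB6548334.
Top bit is set, so as a signed 32-bit value this is 0xB6548334 − 2^32 = -1235975372.

-1235975372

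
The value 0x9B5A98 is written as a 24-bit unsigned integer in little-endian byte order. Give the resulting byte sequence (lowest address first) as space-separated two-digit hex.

98 5A 9B

Split into bytes (most-significant first): 9B 5A 98.
Little-endian stores the least-significant byte at the lowest address.
So at ascending addresses the bytes are 98 5A 9B.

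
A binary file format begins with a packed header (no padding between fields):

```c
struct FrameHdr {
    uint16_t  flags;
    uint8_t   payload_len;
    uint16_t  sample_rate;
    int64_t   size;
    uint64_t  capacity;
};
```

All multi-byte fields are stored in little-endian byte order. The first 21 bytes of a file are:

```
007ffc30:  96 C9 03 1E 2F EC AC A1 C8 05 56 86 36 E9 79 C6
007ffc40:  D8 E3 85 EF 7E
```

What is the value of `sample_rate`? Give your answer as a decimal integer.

`sample_rate` follows `flags` (2 B), `payload_len` (1 B), so it starts at offset 2 + 1 = 3 and occupies 2 bytes.
Bytes at offsets 3..4: 1E 2F.
Little-endian: lowest address holds the least-significant byte.
Reassemble most-significant byte first: 2F 1E → 0x2F1E.
0x2F1E = 12062.

12062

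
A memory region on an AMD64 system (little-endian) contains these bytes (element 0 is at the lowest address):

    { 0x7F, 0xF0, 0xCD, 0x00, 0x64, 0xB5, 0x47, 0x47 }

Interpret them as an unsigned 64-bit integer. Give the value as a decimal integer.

5136273341154193535

In little-endian order the low byte comes first in memory.
Reassemble most-significant byte first: 47 47 B5 64 00 CD F0 7F → 0x4747B56400CDF07F.
0x4747B56400CDF07F = 5136273341154193535.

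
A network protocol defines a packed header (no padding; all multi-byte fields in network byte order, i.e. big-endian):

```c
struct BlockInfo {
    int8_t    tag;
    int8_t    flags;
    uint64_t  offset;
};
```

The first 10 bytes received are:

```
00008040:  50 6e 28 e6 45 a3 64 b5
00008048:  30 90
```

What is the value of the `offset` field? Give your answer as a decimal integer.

2947119574232150160

`offset` follows `tag` (1 B), `flags` (1 B), so it starts at offset 1 + 1 = 2 and occupies 8 bytes.
Bytes at offsets 2..9: 28 E6 45 A3 64 B5 30 90.
Big-endian stores the most-significant byte at the lowest address.
The bytes are already most-significant first: 0x28E645A364B53090.
0x28E645A364B53090 = 2947119574232150160.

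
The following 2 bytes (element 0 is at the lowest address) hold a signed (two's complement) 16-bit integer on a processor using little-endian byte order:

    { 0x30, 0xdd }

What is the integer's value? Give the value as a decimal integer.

-8912

Little-endian stores the least-significant byte at the lowest address.
Reassemble most-significant byte first: DD 30 → 0xDD30.
Top bit is set, so as a signed 16-bit value this is 0xDD30 − 2^16 = -8912.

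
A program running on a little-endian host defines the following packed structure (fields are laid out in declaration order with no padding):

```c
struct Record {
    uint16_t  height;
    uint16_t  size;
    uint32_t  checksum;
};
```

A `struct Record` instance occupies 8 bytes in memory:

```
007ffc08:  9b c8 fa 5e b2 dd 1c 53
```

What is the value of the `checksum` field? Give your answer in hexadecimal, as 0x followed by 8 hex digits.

`checksum` follows `height` (2 B), `size` (2 B), so it starts at offset 2 + 2 = 4 and occupies 4 bytes.
Bytes at offsets 4..7: B2 DD 1C 53.
Little-endian stores the least-significant byte at the lowest address.
Reassemble most-significant byte first: 53 1C DD B2 → 0x531CDDB2.

0x531CDDB2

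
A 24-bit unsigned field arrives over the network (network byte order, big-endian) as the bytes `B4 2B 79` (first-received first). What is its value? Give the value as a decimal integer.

11807609

Big-endian: lowest address holds the most-significant byte.
The bytes are already most-significant first: 0xB42B79.
0xB42B79 = 11807609.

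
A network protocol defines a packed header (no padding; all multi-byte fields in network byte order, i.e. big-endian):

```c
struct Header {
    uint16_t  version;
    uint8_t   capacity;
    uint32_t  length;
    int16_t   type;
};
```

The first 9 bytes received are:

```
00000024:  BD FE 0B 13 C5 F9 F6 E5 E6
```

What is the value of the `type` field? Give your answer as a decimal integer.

-6682

`type` follows `version` (2 B), `capacity` (1 B), `length` (4 B), so it starts at offset 2 + 1 + 4 = 7 and occupies 2 bytes.
Bytes at offsets 7..8: E5 E6.
In big-endian order the high byte comes first in memory.
The bytes are already most-significant first: 0xE5E6.
Top bit is set, so as a signed 16-bit value this is 0xE5E6 − 2^16 = -6682.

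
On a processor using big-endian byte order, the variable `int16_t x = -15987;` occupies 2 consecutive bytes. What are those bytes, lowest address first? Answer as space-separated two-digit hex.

Two's complement of -15987 in 16 bits: 15987 = 0x3E73; invert → 0xC18C; add 1 → 0xC18D.
Split into bytes (most-significant first): C1 8D.
Big-endian stores the most-significant byte at the lowest address.
So the memory order matches the most-significant-first order: C1 8D.

C1 8D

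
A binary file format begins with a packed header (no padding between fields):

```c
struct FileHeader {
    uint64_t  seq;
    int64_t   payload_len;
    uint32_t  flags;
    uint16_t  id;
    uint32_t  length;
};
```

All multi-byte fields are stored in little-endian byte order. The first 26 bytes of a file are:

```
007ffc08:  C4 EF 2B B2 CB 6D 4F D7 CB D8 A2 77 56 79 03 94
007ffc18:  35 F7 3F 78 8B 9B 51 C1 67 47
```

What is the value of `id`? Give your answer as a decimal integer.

39819

`id` follows `seq` (8 B), `payload_len` (8 B), `flags` (4 B), so it starts at offset 8 + 8 + 4 = 20 and occupies 2 bytes.
Bytes at offsets 20..21: 8B 9B.
In little-endian order the low byte comes first in memory.
Reassemble most-significant byte first: 9B 8B → 0x9B8B.
0x9B8B = 39819.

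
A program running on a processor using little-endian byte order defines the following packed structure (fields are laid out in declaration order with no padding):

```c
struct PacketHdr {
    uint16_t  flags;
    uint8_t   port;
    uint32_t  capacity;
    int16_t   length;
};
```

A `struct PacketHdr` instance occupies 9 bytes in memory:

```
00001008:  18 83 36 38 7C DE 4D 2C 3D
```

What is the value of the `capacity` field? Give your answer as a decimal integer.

`capacity` follows `flags` (2 B), `port` (1 B), so it starts at offset 2 + 1 = 3 and occupies 4 bytes.
Bytes at offsets 3..6: 38 7C DE 4D.
Little-endian stores the least-significant byte at the lowest address.
Reassemble most-significant byte first: 4D DE 7C 38 → 0x4DDE7C38.
0x4DDE7C38 = 1306426424.

1306426424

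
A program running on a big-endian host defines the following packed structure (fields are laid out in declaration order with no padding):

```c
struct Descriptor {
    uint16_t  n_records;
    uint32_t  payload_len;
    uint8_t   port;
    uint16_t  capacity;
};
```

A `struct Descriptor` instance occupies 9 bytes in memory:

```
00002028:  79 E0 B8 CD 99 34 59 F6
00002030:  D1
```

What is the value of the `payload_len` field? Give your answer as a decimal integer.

`payload_len` follows `n_records` (2 bytes), so it starts at byte offset 2 and occupies 4 bytes.
Bytes at offsets 2..5: B8 CD 99 34.
Big-endian stores the most-significant byte at the lowest address.
The bytes are already most-significant first: 0xB8CD9934.
0xB8CD9934 = 3100481844.

3100481844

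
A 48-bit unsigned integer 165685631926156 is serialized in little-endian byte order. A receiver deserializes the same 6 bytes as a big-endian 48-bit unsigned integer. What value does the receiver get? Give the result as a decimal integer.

154203229106326

165685631926156 in 48-bit hexadecimal is 0x96B0B13C3F8C.
Stored little-endian, the bytes at ascending addresses are 8C 3F 3C B1 B0 96.
Read back as big-endian, the last byte is least significant, giving 0x8C3F3CB1B096.
0x8C3F3CB1B096 = 154203229106326.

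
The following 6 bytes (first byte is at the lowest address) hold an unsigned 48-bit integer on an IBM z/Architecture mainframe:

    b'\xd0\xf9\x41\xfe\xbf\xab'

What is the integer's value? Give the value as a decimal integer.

In big-endian order the high byte comes first in memory.
The bytes are already most-significant first: 0xD0F941FEBFAB.
0xD0F941FEBFAB = 229768972648363.

229768972648363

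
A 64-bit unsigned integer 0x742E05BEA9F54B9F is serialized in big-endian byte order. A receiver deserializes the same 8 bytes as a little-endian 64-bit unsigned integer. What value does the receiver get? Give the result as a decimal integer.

Stored big-endian, the bytes at ascending addresses are 74 2E 05 BE A9 F5 4B 9F.
Read back as little-endian, the first byte is least significant, giving 0x9F4BF5A9BE052E74.
0x9F4BF5A9BE052E74 = 11478538184670129780.

11478538184670129780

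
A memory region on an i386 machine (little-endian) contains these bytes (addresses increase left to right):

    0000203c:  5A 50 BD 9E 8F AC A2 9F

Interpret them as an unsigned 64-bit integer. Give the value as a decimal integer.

11502946131101175898

In little-endian order the low byte comes first in memory.
Reassemble most-significant byte first: 9F A2 AC 8F 9E BD 50 5A → 0x9FA2AC8F9EBD505A.
0x9FA2AC8F9EBD505A = 11502946131101175898.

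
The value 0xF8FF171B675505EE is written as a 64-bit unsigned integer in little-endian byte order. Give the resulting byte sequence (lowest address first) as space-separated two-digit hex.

Split into bytes (most-significant first): F8 FF 17 1B 67 55 05 EE.
Little-endian: lowest address holds the least-significant byte.
So at ascending addresses the bytes are EE 05 55 67 1B 17 FF F8.

EE 05 55 67 1B 17 FF F8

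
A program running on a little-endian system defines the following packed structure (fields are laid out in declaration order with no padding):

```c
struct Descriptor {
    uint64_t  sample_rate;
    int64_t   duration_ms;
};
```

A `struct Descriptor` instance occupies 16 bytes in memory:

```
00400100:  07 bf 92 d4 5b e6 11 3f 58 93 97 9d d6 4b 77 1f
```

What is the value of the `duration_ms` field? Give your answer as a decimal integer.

`duration_ms` follows `sample_rate` (8 bytes), so it starts at byte offset 8 and occupies 8 bytes.
Bytes at offsets 8..15: 58 93 97 9D D6 4B 77 1F.
Little-endian stores the least-significant byte at the lowest address.
Reassemble most-significant byte first: 1F 77 4B D6 9D 97 93 58 → 0x1F774BD69D979358.
0x1F774BD69D979358 = 2267364322543375192.

2267364322543375192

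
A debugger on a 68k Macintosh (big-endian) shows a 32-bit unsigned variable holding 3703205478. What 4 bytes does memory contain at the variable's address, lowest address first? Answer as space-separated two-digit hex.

3703205478 in hexadecimal, padded to 32 bits, is 0xDCBA6E66.
Split into bytes (most-significant first): DC BA 6E 66.
In big-endian order the high byte comes first in memory.
So the memory order matches the most-significant-first order: DC BA 6E 66.

DC BA 6E 66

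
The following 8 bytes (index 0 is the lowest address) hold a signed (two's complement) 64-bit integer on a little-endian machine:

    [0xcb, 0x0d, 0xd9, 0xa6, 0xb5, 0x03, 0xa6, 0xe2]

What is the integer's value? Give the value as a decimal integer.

-2114998896280662581

Little-endian: lowest address holds the least-significant byte.
Reassemble most-significant byte first: E2 A6 03 B5 A6 D9 0D CB → 0xE2A603B5A6D90DCB.
Top bit is set, so as a signed 64-bit value this is 0xE2A603B5A6D90DCB − 2^64 = -2114998896280662581.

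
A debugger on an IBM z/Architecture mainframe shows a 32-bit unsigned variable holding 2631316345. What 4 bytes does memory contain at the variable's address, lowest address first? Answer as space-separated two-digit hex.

9C D6 B3 79

2631316345 in hexadecimal, padded to 32 bits, is 0x9CD6B379.
Split into bytes (most-significant first): 9C D6 B3 79.
Big-endian: lowest address holds the most-significant byte.
So the memory order matches the most-significant-first order: 9C D6 B3 79.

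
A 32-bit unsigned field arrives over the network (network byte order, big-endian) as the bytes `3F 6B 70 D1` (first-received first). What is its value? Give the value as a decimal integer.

1064005841

Big-endian stores the most-significant byte at the lowest address.
The bytes are already most-significant first: 0x3F6B70D1.
0x3F6B70D1 = 1064005841.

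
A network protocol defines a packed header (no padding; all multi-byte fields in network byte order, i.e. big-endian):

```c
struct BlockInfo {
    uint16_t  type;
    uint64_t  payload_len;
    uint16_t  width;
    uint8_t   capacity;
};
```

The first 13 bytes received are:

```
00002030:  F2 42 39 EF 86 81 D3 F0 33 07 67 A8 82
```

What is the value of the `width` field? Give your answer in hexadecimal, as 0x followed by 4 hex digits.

0x67A8

`width` follows `type` (2 B), `payload_len` (8 B), so it starts at offset 2 + 8 = 10 and occupies 2 bytes.
Bytes at offsets 10..11: 67 A8.
Big-endian: lowest address holds the most-significant byte.
The bytes are already most-significant first: 0x67A8.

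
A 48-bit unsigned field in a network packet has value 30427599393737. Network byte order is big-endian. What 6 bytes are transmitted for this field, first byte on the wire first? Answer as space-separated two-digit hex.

30427599393737 in hexadecimal, padded to 48 bits, is 0x1BAC7A40D3C9.
Split into bytes (most-significant first): 1B AC 7A 40 D3 C9.
Big-endian: lowest address holds the most-significant byte.
So the memory order matches the most-significant-first order: 1B AC 7A 40 D3 C9.

1B AC 7A 40 D3 C9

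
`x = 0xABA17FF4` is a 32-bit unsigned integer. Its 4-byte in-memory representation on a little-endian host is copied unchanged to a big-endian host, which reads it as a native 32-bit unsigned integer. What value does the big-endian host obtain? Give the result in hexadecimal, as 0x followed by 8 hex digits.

Stored little-endian, the bytes at ascending addresses are F4 7F A1 AB.
Read back as big-endian, the last byte is least significant, giving 0xF47FA1AB.

0xF47FA1AB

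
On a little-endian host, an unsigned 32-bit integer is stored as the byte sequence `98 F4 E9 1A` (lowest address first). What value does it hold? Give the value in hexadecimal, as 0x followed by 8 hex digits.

0x1AE9F498

In little-endian order the low byte comes first in memory.
Reassemble most-significant byte first: 1A E9 F4 98 → 0x1AE9F498.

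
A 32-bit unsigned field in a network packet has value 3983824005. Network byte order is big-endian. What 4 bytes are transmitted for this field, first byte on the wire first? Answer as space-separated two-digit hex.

ED 74 54 85

3983824005 in hexadecimal, padded to 32 bits, is 0xED745485.
Split into bytes (most-significant first): ED 74 54 85.
Big-endian stores the most-significant byte at the lowest address.
So the memory order matches the most-significant-first order: ED 74 54 85.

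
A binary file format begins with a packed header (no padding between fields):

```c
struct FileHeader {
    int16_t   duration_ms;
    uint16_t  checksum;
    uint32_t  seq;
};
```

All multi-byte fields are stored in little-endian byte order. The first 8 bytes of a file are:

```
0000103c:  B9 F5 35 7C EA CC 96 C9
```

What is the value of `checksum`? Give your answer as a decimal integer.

31797

`checksum` follows `duration_ms` (2 bytes), so it starts at byte offset 2 and occupies 2 bytes.
Bytes at offsets 2..3: 35 7C.
Little-endian: lowest address holds the least-significant byte.
Reassemble most-significant byte first: 7C 35 → 0x7C35.
0x7C35 = 31797.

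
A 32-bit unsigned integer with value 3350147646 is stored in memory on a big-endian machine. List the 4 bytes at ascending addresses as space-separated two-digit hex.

C7 AF 32 3E

3350147646 in hexadecimal, padded to 32 bits, is 0xC7AF323E.
Split into bytes (most-significant first): C7 AF 32 3E.
Big-endian stores the most-significant byte at the lowest address.
So the memory order matches the most-significant-first order: C7 AF 32 3E.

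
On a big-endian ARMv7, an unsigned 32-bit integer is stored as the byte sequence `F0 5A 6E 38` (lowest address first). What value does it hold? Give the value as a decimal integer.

Big-endian stores the most-significant byte at the lowest address.
The bytes are already most-significant first: 0xF05A6E38.
0xF05A6E38 = 4032458296.

4032458296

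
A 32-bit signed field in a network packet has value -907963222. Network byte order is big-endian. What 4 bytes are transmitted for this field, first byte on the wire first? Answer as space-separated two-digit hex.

C9 E1 94 AA

Two's complement of -907963222 in 32 bits: 907963222 = 0x361E6B56; invert → 0xC9E194A9; add 1 → 0xC9E194AA.
Split into bytes (most-significant first): C9 E1 94 AA.
In big-endian order the high byte comes first in memory.
So the memory order matches the most-significant-first order: C9 E1 94 AA.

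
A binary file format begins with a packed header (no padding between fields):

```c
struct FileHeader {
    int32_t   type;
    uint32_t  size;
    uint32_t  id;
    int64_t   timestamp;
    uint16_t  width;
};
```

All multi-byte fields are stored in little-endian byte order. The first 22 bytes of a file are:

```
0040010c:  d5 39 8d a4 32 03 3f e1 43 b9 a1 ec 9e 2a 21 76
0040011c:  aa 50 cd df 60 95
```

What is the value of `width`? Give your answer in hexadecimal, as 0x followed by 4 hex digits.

`width` follows `type` (4 B), `size` (4 B), `id` (4 B), `timestamp` (8 B), so it starts at offset 4 + 4 + 4 + 8 = 20 and occupies 2 bytes.
Bytes at offsets 20..21: 60 95.
Little-endian: lowest address holds the least-significant byte.
Reassemble most-significant byte first: 95 60 → 0x9560.

0x9560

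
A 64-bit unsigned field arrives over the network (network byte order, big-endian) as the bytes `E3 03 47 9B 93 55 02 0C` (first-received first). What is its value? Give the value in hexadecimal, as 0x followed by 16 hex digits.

0xE303479B9355020C

In big-endian order the high byte comes first in memory.
The bytes are already most-significant first: 0xE303479B9355020C.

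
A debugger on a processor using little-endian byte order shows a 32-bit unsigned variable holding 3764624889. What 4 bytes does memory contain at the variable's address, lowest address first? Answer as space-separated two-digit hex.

3764624889 in hexadecimal, padded to 32 bits, is 0xE0639DF9.
Split into bytes (most-significant first): E0 63 9D F9.
Little-endian stores the least-significant byte at the lowest address.
So at ascending addresses the bytes are F9 9D 63 E0.

F9 9D 63 E0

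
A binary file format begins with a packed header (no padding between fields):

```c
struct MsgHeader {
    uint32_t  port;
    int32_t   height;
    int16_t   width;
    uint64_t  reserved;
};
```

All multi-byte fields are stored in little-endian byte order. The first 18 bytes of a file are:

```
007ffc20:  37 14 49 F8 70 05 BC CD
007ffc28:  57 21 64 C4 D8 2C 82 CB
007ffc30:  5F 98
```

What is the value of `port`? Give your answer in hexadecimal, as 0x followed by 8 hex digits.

0xF8491437

`port` is the first field, at byte offset 0, occupying 4 bytes.
Bytes at offsets 0..3: 37 14 49 F8.
Little-endian: lowest address holds the least-significant byte.
Reassemble most-significant byte first: F8 49 14 37 → 0xF8491437.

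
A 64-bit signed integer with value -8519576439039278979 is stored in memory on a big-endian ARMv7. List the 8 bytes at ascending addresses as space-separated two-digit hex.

Two's complement of -8519576439039278979 in 64 bits: 8519576439039278979 = 0x763B9DA1F5B93F83; invert → 0x89C4625E0A46C07C; add 1 → 0x89C4625E0A46C07D.
Split into bytes (most-significant first): 89 C4 62 5E 0A 46 C0 7D.
Big-endian: lowest address holds the most-significant byte.
So the memory order matches the most-significant-first order: 89 C4 62 5E 0A 46 C0 7D.

89 C4 62 5E 0A 46 C0 7D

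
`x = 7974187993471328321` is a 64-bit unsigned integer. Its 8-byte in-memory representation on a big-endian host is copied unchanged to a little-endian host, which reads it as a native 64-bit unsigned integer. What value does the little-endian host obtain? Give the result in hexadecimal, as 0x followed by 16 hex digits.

7974187993471328321 in 64-bit hexadecimal is 0x6EAA01BB230B2041.
Stored big-endian, the bytes at ascending addresses are 6E AA 01 BB 23 0B 20 41.
Read back as little-endian, the first byte is least significant, giving 0x41200B23BB01AA6E.

0x41200B23BB01AA6E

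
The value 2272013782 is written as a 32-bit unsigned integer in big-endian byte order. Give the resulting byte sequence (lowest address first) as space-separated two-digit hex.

2272013782 in hexadecimal, padded to 32 bits, is 0x876C2DD6.
Split into bytes (most-significant first): 87 6C 2D D6.
Big-endian: lowest address holds the most-significant byte.
So the memory order matches the most-significant-first order: 87 6C 2D D6.

87 6C 2D D6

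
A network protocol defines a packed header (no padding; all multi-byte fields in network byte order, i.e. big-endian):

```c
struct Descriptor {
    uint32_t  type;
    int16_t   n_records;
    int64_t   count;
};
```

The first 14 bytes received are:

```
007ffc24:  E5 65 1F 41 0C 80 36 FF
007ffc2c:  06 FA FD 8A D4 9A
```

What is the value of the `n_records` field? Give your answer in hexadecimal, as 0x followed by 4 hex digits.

`n_records` follows `type` (4 bytes), so it starts at byte offset 4 and occupies 2 bytes.
Bytes at offsets 4..5: 0C 80.
Big-endian: lowest address holds the most-significant byte.
The bytes are already most-significant first: 0x0C80.

0x0C80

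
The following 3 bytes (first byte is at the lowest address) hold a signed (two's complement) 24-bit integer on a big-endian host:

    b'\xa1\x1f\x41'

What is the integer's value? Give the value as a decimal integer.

-6217919

Big-endian stores the most-significant byte at the lowest address.
The bytes are already most-significant first: 0xA11F41.
Top bit is set, so as a signed 24-bit value this is 0xA11F41 − 2^24 = -6217919.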